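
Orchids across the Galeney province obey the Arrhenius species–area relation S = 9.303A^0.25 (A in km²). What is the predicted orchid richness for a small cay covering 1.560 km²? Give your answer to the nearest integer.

10

S = 9.303 × 1.56^0.25
ln S = ln 9.303 + 0.25 × ln 1.56 = 2.2303 + 0.25 × 0.4447 = 2.3415
S = e^2.3415 ≈ 10.4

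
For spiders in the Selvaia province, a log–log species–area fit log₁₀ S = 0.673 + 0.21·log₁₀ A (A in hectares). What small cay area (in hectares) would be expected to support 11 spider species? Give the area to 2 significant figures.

11 = 4.71 × A^0.21  ⇒  A^0.21 = 11/4.71 = 2.336
ln A = ln(2.336) / 0.21 = 0.8483 / 0.21 = 4.0393
A = e^4.0393 ≈ 56.79 hectares

57 hectares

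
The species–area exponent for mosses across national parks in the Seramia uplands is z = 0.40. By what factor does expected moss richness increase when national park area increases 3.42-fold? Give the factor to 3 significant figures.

1.64

S₂/S₁ = (A₂/A₁)^z = 3.42^0.4
ln(S₂/S₁) = 0.4 × ln 3.42 = 0.4 × 1.2296 = 0.4919
S₂/S₁ = e^0.4919 ≈ 1.635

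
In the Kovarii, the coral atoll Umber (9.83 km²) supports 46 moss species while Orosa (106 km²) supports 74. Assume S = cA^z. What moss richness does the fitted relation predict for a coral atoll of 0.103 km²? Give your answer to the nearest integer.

18

z = ln(74/46) / ln(106/9.83) = 0.4754 / 2.3780 = 0.1999
c = 46 / 9.83^0.1999 = 46 / 1.579 = 29.13
S₃ = 29.13 × 0.103^0.1999 = 29.13 × 0.6348 ≈ 18.49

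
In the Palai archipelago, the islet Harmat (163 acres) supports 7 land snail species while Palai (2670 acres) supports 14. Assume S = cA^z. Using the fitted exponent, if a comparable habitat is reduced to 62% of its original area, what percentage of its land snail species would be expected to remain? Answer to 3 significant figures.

z = ln(14/7) / ln(2670/163) = 0.6931 / 2.7961 = 0.2479
S_new/S_old = (A_new/A_old)^z = 0.62^0.2479 = exp(0.2479 × -0.4780) = 0.8882

88.8%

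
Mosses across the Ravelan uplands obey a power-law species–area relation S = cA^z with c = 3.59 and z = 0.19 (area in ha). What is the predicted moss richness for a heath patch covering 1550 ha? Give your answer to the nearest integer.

14 species

S = 3.59 × 1550^0.19
ln S = ln 3.59 + 0.19 × ln 1550 = 1.2782 + 0.19 × 7.3460 = 2.6739
S = e^2.6739 ≈ 14.5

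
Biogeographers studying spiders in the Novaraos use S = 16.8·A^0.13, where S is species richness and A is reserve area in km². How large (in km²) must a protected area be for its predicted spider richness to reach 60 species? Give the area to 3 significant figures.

60 = 16.8 × A^0.13  ⇒  A^0.13 = 60/16.8 = 3.571
ln A = ln(3.571) / 0.13 = 1.2730 / 0.13 = 9.7920
A = e^9.7920 ≈ 17891 km²

17900 km²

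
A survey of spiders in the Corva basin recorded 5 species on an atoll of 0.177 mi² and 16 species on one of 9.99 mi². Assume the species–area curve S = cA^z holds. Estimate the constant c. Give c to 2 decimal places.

8.24

z = ln(S₂/S₁) / ln(A₂/A₁) = ln(16/5) / ln(9.99/0.177) = 1.1632 / 4.0332 = 0.2884
c = S₁ / A₁^z = 5 / 0.177^0.2884 = 5 / 0.6069 = 8.239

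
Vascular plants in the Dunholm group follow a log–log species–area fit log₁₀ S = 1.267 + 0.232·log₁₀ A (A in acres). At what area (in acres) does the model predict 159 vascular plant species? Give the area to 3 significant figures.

10700 acres

159 = 18.49 × A^0.232  ⇒  A^0.232 = 159/18.49 = 8.598
ln A = ln(8.598) / 0.232 = 2.1515 / 0.232 = 9.2738
A = e^9.2738 ≈ 10655 acres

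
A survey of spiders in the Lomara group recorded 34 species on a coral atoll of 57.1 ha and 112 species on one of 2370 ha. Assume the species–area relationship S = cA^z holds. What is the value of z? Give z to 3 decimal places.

0.320

Taking logs: ln S = ln c + z ln A, so z = (ln S₂ − ln S₁)/(ln A₂ − ln A₁).
z = ln(112/34) / ln(2370/57.1) = ln(3.294) / ln(41.51) = 1.1921 / 3.7258 = 0.3200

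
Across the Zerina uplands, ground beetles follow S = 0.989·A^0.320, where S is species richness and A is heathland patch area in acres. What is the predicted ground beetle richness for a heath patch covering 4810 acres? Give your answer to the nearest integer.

15 species

S = 0.989 × 4810^0.32
ln S = ln 0.989 + 0.32 × ln 4810 = -0.0111 + 0.32 × 8.4785 = 2.7020
S = e^2.7020 ≈ 14.91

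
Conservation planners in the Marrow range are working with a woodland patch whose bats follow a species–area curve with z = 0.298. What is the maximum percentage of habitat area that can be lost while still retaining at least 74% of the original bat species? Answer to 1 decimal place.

63.6%

Need (A_new/A_old)^0.298 = 0.74, so A_new/A_old = 0.74^(1/0.298) = 0.74^3.356
ln(A_new/A_old) = ln 0.74 / 0.298 = -0.3011 / 0.298 = -1.0104
A_new/A_old = e^-1.0104 ≈ 0.3641
Fraction that can be lost = 1 − 0.3641 = 0.6359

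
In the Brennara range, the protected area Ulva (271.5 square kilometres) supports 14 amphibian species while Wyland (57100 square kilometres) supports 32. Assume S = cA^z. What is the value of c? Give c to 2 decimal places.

5.89

z = ln(S₂/S₁) / ln(A₂/A₁) = ln(32/14) / ln(57100/271.5) = 0.8267 / 5.3486 = 0.1546
c = S₁ / A₁^z = 14 / 271.5^0.1546 = 14 / 2.378 = 5.888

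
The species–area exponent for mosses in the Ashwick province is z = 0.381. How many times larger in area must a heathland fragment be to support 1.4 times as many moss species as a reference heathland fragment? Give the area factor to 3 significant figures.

(A₂/A₁)^0.381 = 1.4, so A₂/A₁ = 1.4^(1/0.381) = 1.4^2.625
ln(A₂/A₁) = ln 1.4 / 0.381 = 0.3365 / 0.381 = 0.8831
A₂/A₁ = e^0.8831 ≈ 2.418

2.42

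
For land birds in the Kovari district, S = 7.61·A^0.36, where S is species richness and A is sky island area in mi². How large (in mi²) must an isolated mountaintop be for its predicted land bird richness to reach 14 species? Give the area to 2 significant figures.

14 = 7.61 × A^0.36  ⇒  A^0.36 = 14/7.61 = 1.84
ln A = ln(1.84) / 0.36 = 0.6096 / 0.36 = 1.6933
A = e^1.6933 ≈ 5.437 mi²

5.4 mi²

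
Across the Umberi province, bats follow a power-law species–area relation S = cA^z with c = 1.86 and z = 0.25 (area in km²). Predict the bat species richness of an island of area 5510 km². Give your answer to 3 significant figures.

S = 1.86 × 5510^0.25
ln S = ln 1.86 + 0.25 × ln 5510 = 0.6206 + 0.25 × 8.6143 = 2.7742
S = e^2.7742 ≈ 16.03

16.0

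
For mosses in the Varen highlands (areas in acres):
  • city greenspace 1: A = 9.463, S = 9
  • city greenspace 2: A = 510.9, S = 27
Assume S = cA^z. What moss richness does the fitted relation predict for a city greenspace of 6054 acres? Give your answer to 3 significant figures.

53.3

z = ln(27/9) / ln(510.9/9.463) = 1.0986 / 3.9888 = 0.2754
c = 9 / 9.463^0.2754 = 9 / 1.857 = 4.846
S₃ = 4.846 × 6054^0.2754 = 4.846 × 11.01 ≈ 53.34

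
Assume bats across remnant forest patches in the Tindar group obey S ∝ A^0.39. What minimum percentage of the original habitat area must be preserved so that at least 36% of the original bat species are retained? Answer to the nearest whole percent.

Need (A_new/A_old)^0.39 = 0.36, so A_new/A_old = 0.36^(1/0.39) = 0.36^2.564
ln(A_new/A_old) = ln 0.36 / 0.39 = -1.0217 / 0.39 = -2.6196
A_new/A_old = e^-2.6196 ≈ 0.07283

7%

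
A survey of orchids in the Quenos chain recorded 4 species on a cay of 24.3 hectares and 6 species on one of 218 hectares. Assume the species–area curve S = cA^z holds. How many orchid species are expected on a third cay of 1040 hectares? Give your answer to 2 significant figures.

8.0

z = ln(6/4) / ln(218/24.3) = 0.4055 / 2.1940 = 0.1848
c = 4 / 24.3^0.1848 = 4 / 1.803 = 2.218
S₃ = 2.218 × 1040^0.1848 = 2.218 × 3.61 ≈ 8.009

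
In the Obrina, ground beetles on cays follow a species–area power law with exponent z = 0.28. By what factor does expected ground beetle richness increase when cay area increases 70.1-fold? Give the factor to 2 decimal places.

S₂/S₁ = (A₂/A₁)^z = 70.1^0.28
ln(S₂/S₁) = 0.28 × ln 70.1 = 0.28 × 4.2499 = 1.1900
S₂/S₁ = e^1.1900 ≈ 3.287

3.29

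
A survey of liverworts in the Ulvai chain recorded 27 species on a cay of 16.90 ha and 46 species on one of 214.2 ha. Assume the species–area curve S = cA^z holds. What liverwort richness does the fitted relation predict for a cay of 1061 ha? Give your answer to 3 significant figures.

64.3

z = ln(46/27) / ln(214.2/16.9) = 0.5328 / 2.5396 = 0.2098
c = 27 / 16.9^0.2098 = 27 / 1.81 = 14.92
S₃ = 14.92 × 1061^0.2098 = 14.92 × 4.313 ≈ 64.35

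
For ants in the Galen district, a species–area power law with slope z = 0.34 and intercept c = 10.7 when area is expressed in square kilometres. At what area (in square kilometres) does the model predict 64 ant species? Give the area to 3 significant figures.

193 square kilometres

64 = 10.7 × A^0.34  ⇒  A^0.34 = 64/10.7 = 5.981
ln A = ln(5.981) / 0.34 = 1.7886 / 0.34 = 5.2607
A = e^5.2607 ≈ 192.6 square kilometres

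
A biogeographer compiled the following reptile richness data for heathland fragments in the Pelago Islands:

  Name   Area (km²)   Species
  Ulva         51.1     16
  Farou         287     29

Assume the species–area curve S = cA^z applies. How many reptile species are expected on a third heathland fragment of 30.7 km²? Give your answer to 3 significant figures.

13.4

z = ln(29/16) / ln(287/51.1) = 0.5947 / 1.7257 = 0.3446
c = 16 / 51.1^0.3446 = 16 / 3.879 = 4.124
S₃ = 4.124 × 30.7^0.3446 = 4.124 × 3.255 ≈ 13.42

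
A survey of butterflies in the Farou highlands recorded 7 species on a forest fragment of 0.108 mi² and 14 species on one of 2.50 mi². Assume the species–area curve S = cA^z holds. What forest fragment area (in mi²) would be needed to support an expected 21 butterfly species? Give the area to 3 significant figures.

z = ln(14/7) / ln(2.5/0.108) = 0.6931 / 3.1419 = 0.2206
c = 7 / 0.108^0.2206 = 7 / 0.612 = 11.44
A = (21/11.44)^(1/0.2206) ⇒ ln A = ln(1.836)/0.2206 = 2.7542
A = e^2.7542 ≈ 15.71 mi²

15.7 mi²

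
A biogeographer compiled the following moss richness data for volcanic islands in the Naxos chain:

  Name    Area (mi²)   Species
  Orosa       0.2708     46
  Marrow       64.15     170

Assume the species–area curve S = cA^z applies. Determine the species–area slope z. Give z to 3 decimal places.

0.239

Taking logs: ln S = ln c + z ln A, so z = (ln S₂ − ln S₁)/(ln A₂ − ln A₁).
z = ln(170/46) / ln(64.15/0.2708) = ln(3.696) / ln(236.9) = 1.3072 / 5.4676 = 0.2391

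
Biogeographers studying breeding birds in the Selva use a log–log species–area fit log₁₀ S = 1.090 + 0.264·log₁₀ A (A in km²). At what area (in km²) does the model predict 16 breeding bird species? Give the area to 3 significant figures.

16 = 12.3 × A^0.264  ⇒  A^0.264 = 16/12.3 = 1.301
ln A = ln(1.301) / 0.264 = 0.2628 / 0.264 = 0.9953
A = e^0.9953 ≈ 2.706 km²

2.71 km²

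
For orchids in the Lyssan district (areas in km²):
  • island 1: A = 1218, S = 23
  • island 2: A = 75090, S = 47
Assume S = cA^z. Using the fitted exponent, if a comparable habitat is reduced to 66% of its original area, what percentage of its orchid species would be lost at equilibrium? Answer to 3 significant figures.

z = ln(47/23) / ln(75090/1218) = 0.7147 / 4.1215 = 0.1734
S_new/S_old = (A_new/A_old)^z = 0.66^0.1734 = exp(0.1734 × -0.4155) = 0.9305
Fraction lost = 1 − 0.9305 = 0.06951

6.95%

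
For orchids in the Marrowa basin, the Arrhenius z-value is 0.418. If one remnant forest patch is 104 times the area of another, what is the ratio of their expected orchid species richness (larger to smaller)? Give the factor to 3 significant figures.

6.97

S₂/S₁ = (A₂/A₁)^z = 104^0.418
ln(S₂/S₁) = 0.418 × ln 104 = 0.418 × 4.6444 = 1.9414
S₂/S₁ = e^1.9414 ≈ 6.968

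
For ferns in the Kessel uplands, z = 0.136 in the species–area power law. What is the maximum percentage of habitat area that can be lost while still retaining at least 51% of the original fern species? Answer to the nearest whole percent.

Need (A_new/A_old)^0.136 = 0.51, so A_new/A_old = 0.51^(1/0.136) = 0.51^7.353
ln(A_new/A_old) = ln 0.51 / 0.136 = -0.6733 / 0.136 = -4.9511
A_new/A_old = e^-4.9511 ≈ 0.007076
Fraction that can be lost = 1 − 0.007076 = 0.9929

99%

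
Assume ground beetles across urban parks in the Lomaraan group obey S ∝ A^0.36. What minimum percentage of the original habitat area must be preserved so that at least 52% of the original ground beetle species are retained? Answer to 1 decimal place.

Need (A_new/A_old)^0.36 = 0.52, so A_new/A_old = 0.52^(1/0.36) = 0.52^2.778
ln(A_new/A_old) = ln 0.52 / 0.36 = -0.6539 / 0.36 = -1.8165
A_new/A_old = e^-1.8165 ≈ 0.1626

16.3%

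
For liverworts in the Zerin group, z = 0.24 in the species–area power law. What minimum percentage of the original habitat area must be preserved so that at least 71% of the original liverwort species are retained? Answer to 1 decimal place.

Need (A_new/A_old)^0.24 = 0.71, so A_new/A_old = 0.71^(1/0.24) = 0.71^4.167
ln(A_new/A_old) = ln 0.71 / 0.24 = -0.3425 / 0.24 = -1.4270
A_new/A_old = e^-1.4270 ≈ 0.24

24.0%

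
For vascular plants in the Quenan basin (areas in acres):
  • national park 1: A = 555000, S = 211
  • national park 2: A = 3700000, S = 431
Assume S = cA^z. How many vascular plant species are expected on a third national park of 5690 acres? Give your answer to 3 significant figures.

37.6

z = ln(431/211) / ln(3700000/555000) = 0.7142 / 1.8971 = 0.3765
c = 211 / 555000^0.3765 = 211 / 145.4 = 1.451
S₃ = 1.451 × 5690^0.3765 = 1.451 × 25.93 ≈ 37.62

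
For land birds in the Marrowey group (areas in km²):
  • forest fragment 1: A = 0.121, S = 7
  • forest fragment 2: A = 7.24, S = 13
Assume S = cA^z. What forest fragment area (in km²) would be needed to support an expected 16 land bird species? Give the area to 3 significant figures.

z = ln(13/7) / ln(7.24/0.121) = 0.6190 / 4.0916 = 0.1513
c = 7 / 0.121^0.1513 = 7 / 0.7265 = 9.635
A = (16/9.635)^(1/0.1513) ⇒ ln A = ln(1.661)/0.1513 = 3.3520
A = e^3.3520 ≈ 28.56 km²

28.6 km²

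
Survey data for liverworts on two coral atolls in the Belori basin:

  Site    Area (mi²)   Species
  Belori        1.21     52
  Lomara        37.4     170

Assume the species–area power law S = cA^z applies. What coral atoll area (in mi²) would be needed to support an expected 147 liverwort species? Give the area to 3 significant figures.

24.5 mi²

z = ln(170/52) / ln(37.4/1.21) = 1.1846 / 3.4311 = 0.3452
c = 52 / 1.21^0.3452 = 52 / 1.068 = 48.69
A = (147/48.69)^(1/0.3452) ⇒ ln A = ln(3.019)/0.3452 = 3.2006
A = e^3.2006 ≈ 24.55 mi²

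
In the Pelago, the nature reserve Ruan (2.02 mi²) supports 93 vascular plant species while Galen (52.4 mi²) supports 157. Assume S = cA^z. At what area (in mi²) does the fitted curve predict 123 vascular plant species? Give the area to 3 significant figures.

z = ln(157/93) / ln(52.4/2.02) = 0.5236 / 3.2558 = 0.1608
c = 93 / 2.02^0.1608 = 93 / 1.12 = 83.06
A = (123/83.06)^(1/0.1608) ⇒ ln A = ln(1.481)/0.1608 = 2.4414
A = e^2.4414 ≈ 11.49 mi²

11.5 mi²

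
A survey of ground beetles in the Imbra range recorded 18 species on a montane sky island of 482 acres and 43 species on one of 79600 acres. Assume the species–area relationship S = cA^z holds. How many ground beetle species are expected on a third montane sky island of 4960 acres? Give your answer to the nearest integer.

z = ln(43/18) / ln(79600/482) = 0.8708 / 5.1068 = 0.1705
c = 18 / 482^0.1705 = 18 / 2.868 = 6.277
S₃ = 6.277 × 4960^0.1705 = 6.277 × 4.267 ≈ 26.79

27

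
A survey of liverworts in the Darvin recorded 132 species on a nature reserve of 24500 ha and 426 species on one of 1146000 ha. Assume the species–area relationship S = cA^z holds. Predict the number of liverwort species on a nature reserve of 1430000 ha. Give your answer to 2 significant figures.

460

z = ln(426/132) / ln(1146000/24500) = 1.1716 / 3.8454 = 0.3047
c = 132 / 24500^0.3047 = 132 / 21.74 = 6.071
S₃ = 6.071 × 1430000^0.3047 = 6.071 × 75.07 ≈ 455.7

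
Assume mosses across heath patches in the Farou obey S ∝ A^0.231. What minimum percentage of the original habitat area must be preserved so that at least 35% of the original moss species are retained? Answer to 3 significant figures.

1.06%

Need (A_new/A_old)^0.231 = 0.35, so A_new/A_old = 0.35^(1/0.231) = 0.35^4.329
ln(A_new/A_old) = ln 0.35 / 0.231 = -1.0498 / 0.231 = -4.5447
A_new/A_old = e^-4.5447 ≈ 0.01062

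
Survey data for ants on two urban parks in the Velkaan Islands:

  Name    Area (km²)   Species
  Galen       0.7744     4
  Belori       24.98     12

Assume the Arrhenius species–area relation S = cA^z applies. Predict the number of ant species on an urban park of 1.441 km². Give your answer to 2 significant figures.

4.9

z = ln(12/4) / ln(24.98/0.7744) = 1.0986 / 3.4737 = 0.3163
c = 4 / 0.7744^0.3163 = 4 / 0.9223 = 4.337
S₃ = 4.337 × 1.441^0.3163 = 4.337 × 1.122 ≈ 4.868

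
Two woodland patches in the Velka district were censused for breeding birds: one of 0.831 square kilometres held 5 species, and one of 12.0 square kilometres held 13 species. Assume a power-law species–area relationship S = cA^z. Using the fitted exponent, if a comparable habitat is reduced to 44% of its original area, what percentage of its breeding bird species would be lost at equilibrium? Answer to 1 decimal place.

25.5%

z = ln(13/5) / ln(12/0.831) = 0.9555 / 2.6700 = 0.3579
S_new/S_old = (A_new/A_old)^z = 0.44^0.3579 = exp(0.3579 × -0.8210) = 0.7454
Fraction lost = 1 − 0.7454 = 0.2546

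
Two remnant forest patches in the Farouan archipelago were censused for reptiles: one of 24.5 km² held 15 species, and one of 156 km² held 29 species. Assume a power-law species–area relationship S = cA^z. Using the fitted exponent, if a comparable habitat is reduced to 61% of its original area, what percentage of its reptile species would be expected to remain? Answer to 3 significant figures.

83.9%

z = ln(29/15) / ln(156/24.5) = 0.6592 / 1.8512 = 0.3561
S_new/S_old = (A_new/A_old)^z = 0.61^0.3561 = exp(0.3561 × -0.4943) = 0.8386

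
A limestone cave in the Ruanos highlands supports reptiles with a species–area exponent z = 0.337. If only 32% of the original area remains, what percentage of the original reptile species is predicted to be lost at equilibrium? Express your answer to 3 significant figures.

31.9%

S_new/S_old = (A_new/A_old)^z = 0.32^0.337
= exp(0.337 × ln 0.32) = exp(0.337 × -1.1394) = exp(-0.3840) ≈ 0.6811
Fraction lost = 1 − 0.6811 = 0.3189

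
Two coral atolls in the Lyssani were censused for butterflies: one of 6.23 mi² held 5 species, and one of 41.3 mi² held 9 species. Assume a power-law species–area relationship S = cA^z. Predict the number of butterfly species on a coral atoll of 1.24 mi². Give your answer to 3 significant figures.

3.03

z = ln(9/5) / ln(41.3/6.23) = 0.5878 / 1.8915 = 0.3108
c = 5 / 6.23^0.3108 = 5 / 1.766 = 2.832
S₃ = 2.832 × 1.24^0.3108 = 2.832 × 1.069 ≈ 3.028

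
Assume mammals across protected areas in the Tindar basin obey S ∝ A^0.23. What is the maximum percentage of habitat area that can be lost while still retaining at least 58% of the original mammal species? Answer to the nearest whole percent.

Need (A_new/A_old)^0.23 = 0.58, so A_new/A_old = 0.58^(1/0.23) = 0.58^4.348
ln(A_new/A_old) = ln 0.58 / 0.23 = -0.5447 / 0.23 = -2.3684
A_new/A_old = e^-2.3684 ≈ 0.09363
Fraction that can be lost = 1 − 0.09363 = 0.9064

91%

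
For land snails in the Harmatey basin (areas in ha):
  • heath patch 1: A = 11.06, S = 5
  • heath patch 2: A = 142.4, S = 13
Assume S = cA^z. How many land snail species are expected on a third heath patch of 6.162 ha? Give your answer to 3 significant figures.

4.02

z = ln(13/5) / ln(142.4/11.06) = 0.9555 / 2.5553 = 0.3739
c = 5 / 11.06^0.3739 = 5 / 2.456 = 2.036
S₃ = 2.036 × 6.162^0.3739 = 2.036 × 1.974 ≈ 4.018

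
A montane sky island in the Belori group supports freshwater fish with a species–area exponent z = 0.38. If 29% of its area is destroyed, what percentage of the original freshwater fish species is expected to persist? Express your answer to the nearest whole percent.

S_new/S_old = (A_new/A_old)^z = 0.71^0.38
= exp(0.38 × ln 0.71) = exp(0.38 × -0.3425) = exp(-0.1301) ≈ 0.878

88%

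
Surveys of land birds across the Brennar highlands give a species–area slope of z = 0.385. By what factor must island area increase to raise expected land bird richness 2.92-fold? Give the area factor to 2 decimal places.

16.17

(A₂/A₁)^0.385 = 2.92, so A₂/A₁ = 2.92^(1/0.385) = 2.92^2.597
ln(A₂/A₁) = ln 2.92 / 0.385 = 1.0716 / 0.385 = 2.7833
A₂/A₁ = e^2.7833 ≈ 16.17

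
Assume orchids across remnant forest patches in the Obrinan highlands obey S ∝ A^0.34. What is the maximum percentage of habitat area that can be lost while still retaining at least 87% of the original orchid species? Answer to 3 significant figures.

Need (A_new/A_old)^0.34 = 0.87, so A_new/A_old = 0.87^(1/0.34) = 0.87^2.941
ln(A_new/A_old) = ln 0.87 / 0.34 = -0.1393 / 0.34 = -0.4096
A_new/A_old = e^-0.4096 ≈ 0.6639
Fraction that can be lost = 1 − 0.6639 = 0.3361

33.6%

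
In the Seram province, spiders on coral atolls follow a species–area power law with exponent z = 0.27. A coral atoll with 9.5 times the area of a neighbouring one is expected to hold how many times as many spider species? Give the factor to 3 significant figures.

S₂/S₁ = (A₂/A₁)^z = 9.5^0.27
ln(S₂/S₁) = 0.27 × ln 9.5 = 0.27 × 2.2513 = 0.6078
S₂/S₁ = e^0.6078 ≈ 1.836

1.84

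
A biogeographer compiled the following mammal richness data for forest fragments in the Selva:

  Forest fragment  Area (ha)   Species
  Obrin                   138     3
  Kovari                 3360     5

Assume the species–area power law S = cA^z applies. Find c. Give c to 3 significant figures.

1.36

z = ln(S₂/S₁) / ln(A₂/A₁) = ln(5/3) / ln(3360/138) = 0.5108 / 3.1924 = 0.1600
c = S₁ / A₁^z = 3 / 138^0.1600 = 3 / 2.2 = 1.364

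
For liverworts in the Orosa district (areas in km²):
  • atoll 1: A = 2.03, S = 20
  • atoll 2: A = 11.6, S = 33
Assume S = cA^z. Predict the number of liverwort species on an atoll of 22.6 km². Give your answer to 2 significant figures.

z = ln(33/20) / ln(11.6/2.03) = 0.5008 / 1.7430 = 0.2873
c = 20 / 2.03^0.2873 = 20 / 1.226 = 16.32
S₃ = 16.32 × 22.6^0.2873 = 16.32 × 2.449 ≈ 39.97

40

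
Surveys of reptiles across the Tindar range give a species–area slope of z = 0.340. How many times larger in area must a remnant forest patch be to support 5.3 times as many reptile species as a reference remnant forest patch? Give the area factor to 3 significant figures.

135

(A₂/A₁)^0.34 = 5.3, so A₂/A₁ = 5.3^(1/0.34) = 5.3^2.941
ln(A₂/A₁) = ln 5.3 / 0.34 = 1.6677 / 0.34 = 4.9050
A₂/A₁ = e^4.9050 ≈ 135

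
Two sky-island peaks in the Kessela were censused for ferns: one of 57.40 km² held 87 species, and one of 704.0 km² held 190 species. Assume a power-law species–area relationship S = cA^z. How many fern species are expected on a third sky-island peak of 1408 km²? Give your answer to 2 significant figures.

240

z = ln(190/87) / ln(704/57.4) = 0.7811 / 2.5067 = 0.3116
c = 87 / 57.4^0.3116 = 87 / 3.533 = 24.63
S₃ = 24.63 × 1408^0.3116 = 24.63 × 9.575 ≈ 235.8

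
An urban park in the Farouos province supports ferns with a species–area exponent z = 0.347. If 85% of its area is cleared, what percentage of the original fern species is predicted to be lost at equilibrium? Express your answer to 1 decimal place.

S_new/S_old = (A_new/A_old)^z = 0.15^0.347
= exp(0.347 × ln 0.15) = exp(0.347 × -1.8971) = exp(-0.6583) ≈ 0.5177
Fraction lost = 1 − 0.5177 = 0.4823

48.2%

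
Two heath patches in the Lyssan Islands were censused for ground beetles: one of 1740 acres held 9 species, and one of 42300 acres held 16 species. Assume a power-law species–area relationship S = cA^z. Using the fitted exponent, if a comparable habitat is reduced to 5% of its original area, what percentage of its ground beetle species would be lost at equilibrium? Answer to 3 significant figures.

41.7%

z = ln(16/9) / ln(42300/1740) = 0.5754 / 3.1909 = 0.1803
S_new/S_old = (A_new/A_old)^z = 0.05^0.1803 = exp(0.1803 × -2.9957) = 0.5826
Fraction lost = 1 − 0.5826 = 0.4174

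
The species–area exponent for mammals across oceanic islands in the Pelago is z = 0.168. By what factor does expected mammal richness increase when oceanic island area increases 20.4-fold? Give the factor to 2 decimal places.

1.66

S₂/S₁ = (A₂/A₁)^z = 20.4^0.168
ln(S₂/S₁) = 0.168 × ln 20.4 = 0.168 × 3.0155 = 0.5066
S₂/S₁ = e^0.5066 ≈ 1.66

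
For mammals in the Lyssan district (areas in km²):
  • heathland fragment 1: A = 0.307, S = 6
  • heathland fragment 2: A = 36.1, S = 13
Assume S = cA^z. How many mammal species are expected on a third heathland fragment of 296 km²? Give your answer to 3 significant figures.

z = ln(13/6) / ln(36.1/0.307) = 0.7732 / 4.7672 = 0.1622
c = 6 / 0.307^0.1622 = 6 / 0.8257 = 7.267
S₃ = 7.267 × 296^0.1622 = 7.267 × 2.517 ≈ 18.29

18.3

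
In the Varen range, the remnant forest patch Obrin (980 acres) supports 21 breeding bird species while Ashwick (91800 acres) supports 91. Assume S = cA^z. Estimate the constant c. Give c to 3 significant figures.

z = ln(S₂/S₁) / ln(A₂/A₁) = ln(91/21) / ln(91800/980) = 1.4663 / 4.5398 = 0.3230
c = S₁ / A₁^z = 21 / 980^0.3230 = 21 / 9.25 = 2.27

2.27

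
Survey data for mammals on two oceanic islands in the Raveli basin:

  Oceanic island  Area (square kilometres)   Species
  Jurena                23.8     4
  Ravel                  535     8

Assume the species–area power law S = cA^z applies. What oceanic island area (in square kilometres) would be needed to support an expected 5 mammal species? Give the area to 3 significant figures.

64.8 square kilometres

z = ln(8/4) / ln(535/23.8) = 0.6931 / 3.1126 = 0.2227
c = 4 / 23.8^0.2227 = 4 / 2.026 = 1.975
A = (5/1.975)^(1/0.2227) ⇒ ln A = ln(2.532)/0.2227 = 4.1717
A = e^4.1717 ≈ 64.83 square kilometres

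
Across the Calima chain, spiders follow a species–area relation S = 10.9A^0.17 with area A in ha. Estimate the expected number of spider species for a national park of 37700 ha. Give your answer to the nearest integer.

65 species

S = 10.9 × 37700^0.17
ln S = ln 10.9 + 0.17 × ln 37700 = 2.3888 + 0.17 × 10.5374 = 4.1801
S = e^4.1801 ≈ 65.37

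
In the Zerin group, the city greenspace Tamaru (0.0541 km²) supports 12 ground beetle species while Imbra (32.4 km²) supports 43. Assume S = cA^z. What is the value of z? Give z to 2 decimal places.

Taking logs: ln S = ln c + z ln A, so z = (ln S₂ − ln S₁)/(ln A₂ − ln A₁).
z = ln(43/12) / ln(32.4/0.0541) = ln(3.583) / ln(598.9) = 1.2763 / 6.3951 = 0.1996

0.20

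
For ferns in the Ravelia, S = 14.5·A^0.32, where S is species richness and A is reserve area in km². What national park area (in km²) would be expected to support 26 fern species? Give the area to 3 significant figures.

6.20 km²

26 = 14.5 × A^0.32  ⇒  A^0.32 = 26/14.5 = 1.793
ln A = ln(1.793) / 0.32 = 0.5839 / 0.32 = 1.8248
A = e^1.8248 ≈ 6.202 km²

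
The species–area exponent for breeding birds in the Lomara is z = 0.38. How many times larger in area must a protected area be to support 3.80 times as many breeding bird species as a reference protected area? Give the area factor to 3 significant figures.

(A₂/A₁)^0.38 = 3.8, so A₂/A₁ = 3.8^(1/0.38) = 3.8^2.632
ln(A₂/A₁) = ln 3.8 / 0.38 = 1.3350 / 0.38 = 3.5132
A₂/A₁ = e^3.5132 ≈ 33.55

33.6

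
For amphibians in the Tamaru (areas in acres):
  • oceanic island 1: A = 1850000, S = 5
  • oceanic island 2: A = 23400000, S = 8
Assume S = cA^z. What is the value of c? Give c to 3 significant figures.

z = ln(S₂/S₁) / ln(A₂/A₁) = ln(8/5) / ln(23400000/1850000) = 0.4700 / 2.5376 = 0.1852
c = S₁ / A₁^z = 5 / 1850000^0.1852 = 5 / 14.48 = 0.3453

0.345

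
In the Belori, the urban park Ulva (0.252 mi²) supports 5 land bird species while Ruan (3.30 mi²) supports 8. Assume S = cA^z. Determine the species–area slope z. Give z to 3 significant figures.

Taking logs: ln S = ln c + z ln A, so z = (ln S₂ − ln S₁)/(ln A₂ − ln A₁).
z = ln(8/5) / ln(3.3/0.252) = ln(1.6) / ln(13.1) = 0.4700 / 2.5722 = 0.1827

0.183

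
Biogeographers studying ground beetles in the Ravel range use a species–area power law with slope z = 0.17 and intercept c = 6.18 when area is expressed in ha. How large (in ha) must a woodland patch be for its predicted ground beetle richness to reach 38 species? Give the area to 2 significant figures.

44000 ha

38 = 6.18 × A^0.17  ⇒  A^0.17 = 38/6.18 = 6.149
ln A = ln(6.149) / 0.17 = 1.8163 / 0.17 = 10.6839
A = e^10.6839 ≈ 43649 ha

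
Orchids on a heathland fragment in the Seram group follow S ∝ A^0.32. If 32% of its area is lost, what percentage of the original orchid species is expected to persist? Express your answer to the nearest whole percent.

88%

S_new/S_old = (A_new/A_old)^z = 0.68^0.32
= exp(0.32 × ln 0.68) = exp(0.32 × -0.3857) = exp(-0.1234) ≈ 0.8839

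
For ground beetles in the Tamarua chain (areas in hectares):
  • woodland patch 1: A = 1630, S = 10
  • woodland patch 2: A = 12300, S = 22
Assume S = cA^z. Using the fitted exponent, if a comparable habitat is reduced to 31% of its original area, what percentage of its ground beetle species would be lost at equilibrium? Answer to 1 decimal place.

z = ln(22/10) / ln(12300/1630) = 0.7885 / 2.0210 = 0.3901
S_new/S_old = (A_new/A_old)^z = 0.31^0.3901 = exp(0.3901 × -1.1712) = 0.6332
Fraction lost = 1 − 0.6332 = 0.3668

36.7%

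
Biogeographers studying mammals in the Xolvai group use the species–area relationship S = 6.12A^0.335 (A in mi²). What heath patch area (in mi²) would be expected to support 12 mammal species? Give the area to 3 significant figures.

7.46 mi²

12 = 6.12 × A^0.335  ⇒  A^0.335 = 12/6.12 = 1.961
ln A = ln(1.961) / 0.335 = 0.6733 / 0.335 = 2.0100
A = e^2.0100 ≈ 7.463 mi²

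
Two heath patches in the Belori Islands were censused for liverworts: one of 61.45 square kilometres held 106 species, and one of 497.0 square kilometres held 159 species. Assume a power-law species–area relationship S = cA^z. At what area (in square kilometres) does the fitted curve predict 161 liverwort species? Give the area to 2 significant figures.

z = ln(159/106) / ln(497/61.45) = 0.4055 / 2.0904 = 0.1940
c = 106 / 61.45^0.1940 = 106 / 2.223 = 47.69
A = (161/47.69)^(1/0.1940) ⇒ ln A = ln(3.376)/0.1940 = 6.2730
A = e^6.2730 ≈ 530.1 square kilometres

530 square kilometres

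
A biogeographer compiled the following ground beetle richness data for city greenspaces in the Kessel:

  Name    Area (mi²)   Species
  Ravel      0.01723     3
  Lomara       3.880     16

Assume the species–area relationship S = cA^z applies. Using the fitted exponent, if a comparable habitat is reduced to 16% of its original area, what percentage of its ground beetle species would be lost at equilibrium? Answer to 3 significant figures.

43.2%

z = ln(16/3) / ln(3.88/0.01723) = 1.6740 / 5.4169 = 0.3090
S_new/S_old = (A_new/A_old)^z = 0.16^0.3090 = exp(0.3090 × -1.8326) = 0.5676
Fraction lost = 1 − 0.5676 = 0.4324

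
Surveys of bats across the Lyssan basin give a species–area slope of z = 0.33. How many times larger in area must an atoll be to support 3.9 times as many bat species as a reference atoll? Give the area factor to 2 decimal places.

(A₂/A₁)^0.33 = 3.9, so A₂/A₁ = 3.9^(1/0.33) = 3.9^3.03
ln(A₂/A₁) = ln 3.9 / 0.33 = 1.3610 / 0.33 = 4.1242
A₂/A₁ = e^4.1242 ≈ 61.82

61.82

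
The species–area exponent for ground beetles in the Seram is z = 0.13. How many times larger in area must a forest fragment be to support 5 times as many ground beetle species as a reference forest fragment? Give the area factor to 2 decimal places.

238063.24

(A₂/A₁)^0.13 = 5, so A₂/A₁ = 5^(1/0.13) = 5^7.692
ln(A₂/A₁) = ln 5 / 0.13 = 1.6094 / 0.13 = 12.3803
A₂/A₁ = e^12.3803 ≈ 238063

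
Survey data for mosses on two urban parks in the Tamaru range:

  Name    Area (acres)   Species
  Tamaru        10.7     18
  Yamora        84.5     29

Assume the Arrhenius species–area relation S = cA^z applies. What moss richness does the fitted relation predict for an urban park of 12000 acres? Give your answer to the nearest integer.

91

z = ln(29/18) / ln(84.5/10.7) = 0.4769 / 2.0665 = 0.2308
c = 18 / 10.7^0.2308 = 18 / 1.728 = 10.42
S₃ = 10.42 × 12000^0.2308 = 10.42 × 8.738 ≈ 91.02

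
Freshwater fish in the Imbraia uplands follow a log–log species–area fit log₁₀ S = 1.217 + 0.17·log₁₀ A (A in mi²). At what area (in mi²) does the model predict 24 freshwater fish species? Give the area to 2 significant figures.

24 = 16.48 × A^0.17  ⇒  A^0.17 = 24/16.48 = 1.456
ln A = ln(1.456) / 0.17 = 0.3758 / 0.17 = 2.2106
A = e^2.2106 ≈ 9.121 mi²

9.1 mi²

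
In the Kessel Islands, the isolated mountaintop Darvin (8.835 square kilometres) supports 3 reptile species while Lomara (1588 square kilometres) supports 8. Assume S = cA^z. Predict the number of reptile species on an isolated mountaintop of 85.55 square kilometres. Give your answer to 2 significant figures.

4.6

z = ln(8/3) / ln(1588/8.835) = 0.9808 / 5.1915 = 0.1889
c = 3 / 8.835^0.1889 = 3 / 1.509 = 1.988
S₃ = 1.988 × 85.55^0.1889 = 1.988 × 2.318 ≈ 4.607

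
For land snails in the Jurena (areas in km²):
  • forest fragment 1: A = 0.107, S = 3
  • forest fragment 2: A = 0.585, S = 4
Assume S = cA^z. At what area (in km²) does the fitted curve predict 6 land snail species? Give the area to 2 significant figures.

z = ln(4/3) / ln(0.585/0.107) = 0.2877 / 1.6988 = 0.1693
c = 3 / 0.107^0.1693 = 3 / 0.6849 = 4.38
A = (6/4.38)^(1/0.1693) ⇒ ln A = ln(1.37)/0.1693 = 1.8582
A = e^1.8582 ≈ 6.412 km²

6.4 km²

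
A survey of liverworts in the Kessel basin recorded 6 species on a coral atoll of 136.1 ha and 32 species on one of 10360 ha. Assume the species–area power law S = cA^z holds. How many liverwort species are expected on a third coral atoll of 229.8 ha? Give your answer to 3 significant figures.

z = ln(32/6) / ln(10360/136.1) = 1.6740 / 4.3323 = 0.3864
c = 6 / 136.1^0.3864 = 6 / 6.676 = 0.8988
S₃ = 0.8988 × 229.8^0.3864 = 0.8988 × 8.174 ≈ 7.346

7.35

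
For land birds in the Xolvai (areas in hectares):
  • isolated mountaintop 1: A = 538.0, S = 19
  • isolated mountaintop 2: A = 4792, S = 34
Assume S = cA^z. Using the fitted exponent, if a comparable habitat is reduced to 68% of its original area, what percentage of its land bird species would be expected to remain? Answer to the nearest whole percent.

z = ln(34/19) / ln(4792/538) = 0.5819 / 2.1868 = 0.2661
S_new/S_old = (A_new/A_old)^z = 0.68^0.2661 = exp(0.2661 × -0.3857) = 0.9025

90%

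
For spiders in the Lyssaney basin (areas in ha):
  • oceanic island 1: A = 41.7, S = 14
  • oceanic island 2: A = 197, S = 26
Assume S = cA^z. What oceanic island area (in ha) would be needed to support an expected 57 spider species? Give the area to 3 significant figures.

1410 ha

z = ln(26/14) / ln(197/41.7) = 0.6190 / 1.5527 = 0.3987
c = 14 / 41.7^0.3987 = 14 / 4.425 = 3.164
A = (57/3.164)^(1/0.3987) ⇒ ln A = ln(18.02)/0.3987 = 7.2521
A = e^7.2521 ≈ 1411 ha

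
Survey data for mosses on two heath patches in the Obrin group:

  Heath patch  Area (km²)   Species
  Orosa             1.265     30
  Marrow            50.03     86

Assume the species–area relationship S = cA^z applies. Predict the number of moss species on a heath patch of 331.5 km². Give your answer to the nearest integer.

148

z = ln(86/30) / ln(50.03/1.265) = 1.0531 / 3.6776 = 0.2864
c = 30 / 1.265^0.2864 = 30 / 1.07 = 28.05
S₃ = 28.05 × 331.5^0.2864 = 28.05 × 5.27 ≈ 147.8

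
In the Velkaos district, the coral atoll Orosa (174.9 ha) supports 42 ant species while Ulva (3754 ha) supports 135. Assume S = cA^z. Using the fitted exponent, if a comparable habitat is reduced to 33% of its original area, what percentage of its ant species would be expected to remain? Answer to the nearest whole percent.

z = ln(135/42) / ln(3754/174.9) = 1.1676 / 3.0664 = 0.3808
S_new/S_old = (A_new/A_old)^z = 0.33^0.3808 = exp(0.3808 × -1.1087) = 0.6556

66%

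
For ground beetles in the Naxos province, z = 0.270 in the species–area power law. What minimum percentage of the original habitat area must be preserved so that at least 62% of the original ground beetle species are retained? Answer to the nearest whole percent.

Need (A_new/A_old)^0.27 = 0.62, so A_new/A_old = 0.62^(1/0.27) = 0.62^3.704
ln(A_new/A_old) = ln 0.62 / 0.27 = -0.4780 / 0.27 = -1.7705
A_new/A_old = e^-1.7705 ≈ 0.1702

17%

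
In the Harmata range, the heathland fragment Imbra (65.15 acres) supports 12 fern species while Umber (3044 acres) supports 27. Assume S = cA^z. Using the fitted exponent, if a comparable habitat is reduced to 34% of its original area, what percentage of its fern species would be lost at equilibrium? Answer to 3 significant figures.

z = ln(27/12) / ln(3044/65.15) = 0.8109 / 3.8442 = 0.2109
S_new/S_old = (A_new/A_old)^z = 0.34^0.2109 = exp(0.2109 × -1.0788) = 0.7965
Fraction lost = 1 − 0.7965 = 0.2035

20.4%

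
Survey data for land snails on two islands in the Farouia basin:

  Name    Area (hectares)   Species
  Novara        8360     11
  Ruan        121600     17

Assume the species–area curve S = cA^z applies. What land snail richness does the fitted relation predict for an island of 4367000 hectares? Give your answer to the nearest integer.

z = ln(17/11) / ln(121600/8360) = 0.4353 / 2.6773 = 0.1626
c = 11 / 8360^0.1626 = 11 / 4.343 = 2.533
S₃ = 2.533 × 4367000^0.1626 = 2.533 × 12.01 ≈ 30.43

30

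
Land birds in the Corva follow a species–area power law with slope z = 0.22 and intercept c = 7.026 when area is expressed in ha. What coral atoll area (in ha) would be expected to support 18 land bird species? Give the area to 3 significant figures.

18 = 7.026 × A^0.22  ⇒  A^0.22 = 18/7.026 = 2.562
ln A = ln(2.562) / 0.22 = 0.9408 / 0.22 = 4.2762
A = e^4.2762 ≈ 71.96 ha

72.0 ha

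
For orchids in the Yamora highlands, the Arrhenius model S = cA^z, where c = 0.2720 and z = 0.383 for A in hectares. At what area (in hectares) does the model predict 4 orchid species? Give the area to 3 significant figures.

4 = 0.272 × A^0.383  ⇒  A^0.383 = 4/0.272 = 14.71
ln A = ln(14.71) / 0.383 = 2.6882 / 0.383 = 7.0189
A = e^7.0189 ≈ 1118 hectares

1120 hectares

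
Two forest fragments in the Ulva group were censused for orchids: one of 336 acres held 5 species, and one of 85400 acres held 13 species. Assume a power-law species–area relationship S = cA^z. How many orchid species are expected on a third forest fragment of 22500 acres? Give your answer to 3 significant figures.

10.3

z = ln(13/5) / ln(85400/336) = 0.9555 / 5.5380 = 0.1725
c = 5 / 336^0.1725 = 5 / 2.728 = 1.833
S₃ = 1.833 × 22500^0.1725 = 1.833 × 5.635 ≈ 10.33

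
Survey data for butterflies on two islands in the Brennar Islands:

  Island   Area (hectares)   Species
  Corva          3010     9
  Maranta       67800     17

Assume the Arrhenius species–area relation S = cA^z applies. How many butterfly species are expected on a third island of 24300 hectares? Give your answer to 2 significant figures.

z = ln(17/9) / ln(67800/3010) = 0.6360 / 3.1146 = 0.2042
c = 9 / 3010^0.2042 = 9 / 5.132 = 1.754
S₃ = 1.754 × 24300^0.2042 = 1.754 × 7.862 ≈ 13.79

14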